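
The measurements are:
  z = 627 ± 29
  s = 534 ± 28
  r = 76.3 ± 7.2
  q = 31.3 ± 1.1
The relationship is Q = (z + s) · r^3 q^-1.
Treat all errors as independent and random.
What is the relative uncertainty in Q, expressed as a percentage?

Let u = z + s = 1160. δu = √(δz² + δs²) = √(841 + 784) = 40.3, so δu/u = 0.0347.
Q is then a monomial in u, r, q:
δQ/Q = √((δu/u)² + (3·δr/r)² + (-1·δq/q)²) = √(0.00121 + 0.0801 + 0.00124) = 0.287

28.7%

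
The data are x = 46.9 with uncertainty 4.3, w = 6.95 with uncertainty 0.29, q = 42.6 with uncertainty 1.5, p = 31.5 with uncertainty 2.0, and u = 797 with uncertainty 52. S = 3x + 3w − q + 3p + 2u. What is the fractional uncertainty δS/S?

S is a linear combination, so absolute uncertainties add in quadrature:
  (3·δx)² = 166;  (3·δw)² = 0.757;  (δq)² = 2.25;  (3·δp)² = 36.0;  (2·δu)² = 10800
δS = √(11000) = 105
S = 1810, so δS/S = 105/1810 = 0.0581.

0.0581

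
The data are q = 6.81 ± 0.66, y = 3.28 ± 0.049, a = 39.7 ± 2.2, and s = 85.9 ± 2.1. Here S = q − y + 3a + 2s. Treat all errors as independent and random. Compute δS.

7.85

Absolute uncertainties add in quadrature for a linear combination:
  (δq)² = 0.436;  (δy)² = 0.00240;  (3·δa)² = 43.6;  (2·δs)² = 17.6
δS = √(61.6) = 7.85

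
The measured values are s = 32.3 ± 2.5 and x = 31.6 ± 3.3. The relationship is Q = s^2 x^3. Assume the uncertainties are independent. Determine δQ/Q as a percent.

34.9%

Products/powers → add relative errors in quadrature, weighted by exponent:
  (2·δs/s)² = (2×0.0774)² = 0.0240;  (3·δx/x)² = (3×0.104)² = 0.0982
δQ/Q = √(0.122) = 0.349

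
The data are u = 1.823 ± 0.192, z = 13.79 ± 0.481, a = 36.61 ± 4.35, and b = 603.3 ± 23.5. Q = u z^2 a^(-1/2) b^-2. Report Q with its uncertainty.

(1.574 ± 0.252) × 10^-4

Relative error in a monomial: (δQ/Q)² = Σ (nᵢ · δxᵢ/xᵢ)².
  (1·δu/u)² = (1×0.105)² = 0.0111;  (2·δz/z)² = (2×0.0349)² = 0.00487;  (−½·δa/a)² = (-0.5×0.119)² = 0.00353;  (-2·δb/b)² = (-2×0.0390)² = 0.00607
δQ/Q = √(0.0256) = 0.160
Q = 0.0001574, so δQ = 0.160 × 0.0001574 = 2.52e-05.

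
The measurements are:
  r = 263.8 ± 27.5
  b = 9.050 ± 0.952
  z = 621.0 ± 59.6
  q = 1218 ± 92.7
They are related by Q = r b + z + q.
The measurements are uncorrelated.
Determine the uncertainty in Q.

370

Let p = r·b = 2387. δp/p = √((1·δr/r)² + (1·δb/b)²) = √(0.0109 + 0.0111) = 0.148, so δp = 354.
Q = p + z + q: δQ = √(δp² + δz² + δq²) = √(1.25e+05 + 3550 + 8590) = 370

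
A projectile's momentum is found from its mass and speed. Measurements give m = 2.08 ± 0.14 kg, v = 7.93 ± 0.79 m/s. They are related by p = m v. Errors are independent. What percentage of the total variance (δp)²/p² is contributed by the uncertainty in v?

68.7%

(δp/p)² = (1·δm/m)² + (1·δv/v)²
  m term: (1×0.0673)² = 0.00453
  v term: (1×0.0996)² = 0.00992
Total = 0.0145. Share from v = 0.00992/0.0145 = 0.687.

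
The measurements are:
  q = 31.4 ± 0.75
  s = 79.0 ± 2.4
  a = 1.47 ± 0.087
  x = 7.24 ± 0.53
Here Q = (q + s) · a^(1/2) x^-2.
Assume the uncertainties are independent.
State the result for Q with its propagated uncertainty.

Let u = q + s = 110. δu = √(δq² + δs²) = √(0.562 + 5.76) = 2.51, so δu/u = 0.0228.
Q is then a monomial in u, a, x:
δQ/Q = √((δu/u)² + (½·δa/a)² + (-2·δx/x)²) = √(0.000519 + 0.000876 + 0.0214) = 0.151
Q = 2.55, so δQ = 0.151 × 2.55 = 0.386.

2.55 ± 0.386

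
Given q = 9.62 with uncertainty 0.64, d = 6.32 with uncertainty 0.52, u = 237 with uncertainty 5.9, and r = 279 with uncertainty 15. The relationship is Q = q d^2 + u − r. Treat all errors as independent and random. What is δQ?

70.1

Let p = q·d^2 = 384. δp/p = √((1·δq/q)² + (2·δd/d)²) = √(0.00443 + 0.0271) = 0.177, so δp = 68.2.
Q = p + u − r: δQ = √(δp² + δu² + δr²) = √(4650 + 34.8 + 225) = 70.1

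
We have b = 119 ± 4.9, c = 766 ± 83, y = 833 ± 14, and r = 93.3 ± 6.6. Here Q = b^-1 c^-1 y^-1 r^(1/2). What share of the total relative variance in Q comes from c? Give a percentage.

(δQ/Q)² = (-1·δb/b)² + (-1·δc/c)² + (-1·δy/y)² + (½·δr/r)²
  b term: (-1×0.0412)² = 0.00170
  c term: (-1×0.108)² = 0.0117
  y term: (-1×0.0168)² = 0.000282
  r term: (0.5×0.0707)² = 0.00125
Total = 0.0150. Share from c = 0.0117/0.0150 = 0.784.

78.4%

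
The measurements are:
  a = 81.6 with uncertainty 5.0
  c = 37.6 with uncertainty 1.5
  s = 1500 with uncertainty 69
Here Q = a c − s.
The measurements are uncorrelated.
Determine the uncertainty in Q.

235

Let p = a·c = 3070. δp/p = √((1·δa/a)² + (1·δc/c)²) = √(0.00375 + 0.00159) = 0.0731, so δp = 224.
Q = p − s: δQ = √(δp² + δs²) = √(50300 + 4760) = 235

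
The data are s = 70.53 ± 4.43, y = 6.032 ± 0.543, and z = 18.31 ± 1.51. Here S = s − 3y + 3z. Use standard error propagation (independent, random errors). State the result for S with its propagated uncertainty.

107.4 ± 6.54

Each term contributes (cᵢ δxᵢ)² to (δS)²:
  (δs)² = 19.6;  (3·δy)² = 2.65;  (3·δz)² = 20.5
δS = √(42.8) = 6.54
S = 107.4.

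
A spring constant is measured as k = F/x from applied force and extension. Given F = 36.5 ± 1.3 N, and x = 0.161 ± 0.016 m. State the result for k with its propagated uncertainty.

k is a product of powers, so relative uncertainties combine in quadrature:
  (1·δF/F)² = (1×0.0356)² = 0.00127;  (-1·δx/x)² = (-1×0.0994)² = 0.00988
δk/k = √(0.0111) = 0.106
k = 227 N/m, so δk = 0.106 × 227 = 23.9 N/m.

227 ± 23.9 N/m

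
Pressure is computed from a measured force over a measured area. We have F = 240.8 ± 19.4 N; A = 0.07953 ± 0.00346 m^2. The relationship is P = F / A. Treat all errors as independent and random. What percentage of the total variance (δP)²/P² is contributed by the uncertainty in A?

22.6%

(δP/P)² = (1·δF/F)² + (-1·δA/A)²
  F term: (1×0.0806)² = 0.00649
  A term: (-1×0.0435)² = 0.00189
Total = 0.00838. Share from A = 0.00189/0.00838 = 0.226.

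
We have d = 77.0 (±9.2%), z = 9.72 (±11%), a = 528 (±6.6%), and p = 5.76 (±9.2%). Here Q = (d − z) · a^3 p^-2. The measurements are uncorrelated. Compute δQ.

8.67e+07

Let u = d − z = 67.3. δu = √(δd² + δz²) = √(50.2 + 1.14) = 7.16, so δu/u = 0.106.
Q is then a monomial in u, a, p:
δQ/Q = √((δu/u)² + (3·δa/a)² + (-2·δp/p)²) = √(0.0113 + 0.0392 + 0.0339) = 0.291
Q = 2.98e+08, so δQ = 0.291 × 2.98e+08 = 8.67e+07.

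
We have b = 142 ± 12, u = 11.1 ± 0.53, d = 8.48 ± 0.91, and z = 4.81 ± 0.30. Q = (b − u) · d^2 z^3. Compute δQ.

Let w = b − u = 131. δw = √(δb² + δu²) = √(144 + 0.281) = 12.0, so δw/w = 0.0918.
Q is then a monomial in w, d, z:
δQ/Q = √((δw/w)² + (2·δd/d)² + (3·δz/z)²) = √(0.00842 + 0.0461 + 0.0350) = 0.299
Q = 1.05e+06, so δQ = 0.299 × 1.05e+06 = 3.13e+05.

3.13e+05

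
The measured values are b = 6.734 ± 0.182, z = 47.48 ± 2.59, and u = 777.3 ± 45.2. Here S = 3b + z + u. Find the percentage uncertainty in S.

5.36%

For a sum/difference, combine absolute errors in quadrature:
  (3·δb)² = 0.298;  (δz)² = 6.71;  (δu)² = 2040
δS = √(2050) = 45.3
S = 845.0, so δS/S = 45.3/845.0 = 0.0536.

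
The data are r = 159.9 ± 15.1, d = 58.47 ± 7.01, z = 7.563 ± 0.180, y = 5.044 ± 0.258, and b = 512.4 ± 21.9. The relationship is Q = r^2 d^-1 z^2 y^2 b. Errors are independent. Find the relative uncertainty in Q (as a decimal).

0.254

Since Q is a product/quotient, work with relative uncertainties:
  (2·δr/r)² = (2×0.0944)² = 0.0357;  (-1·δd/d)² = (-1×0.120)² = 0.0144;  (2·δz/z)² = (2×0.0238)² = 0.00227;  (2·δy/y)² = (2×0.0511)² = 0.0105;  (1·δb/b)² = (1×0.0427)² = 0.00183
δQ/Q = √(0.0646) = 0.254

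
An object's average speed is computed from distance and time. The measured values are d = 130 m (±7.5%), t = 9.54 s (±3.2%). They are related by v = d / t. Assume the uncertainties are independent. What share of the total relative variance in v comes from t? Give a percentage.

15.4%

(δv/v)² = (1·δd/d)² + (-1·δt/t)²
  d term: (1×0.0750)² = 0.00562
  t term: (-1×0.0320)² = 0.00102
Total = 0.00665. Share from t = 0.00102/0.00665 = 0.154.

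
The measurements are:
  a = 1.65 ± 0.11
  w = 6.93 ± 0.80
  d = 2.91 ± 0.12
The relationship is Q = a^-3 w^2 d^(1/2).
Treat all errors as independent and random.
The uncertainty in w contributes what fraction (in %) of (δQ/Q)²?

(δQ/Q)² = (-3·δa/a)² + (2·δw/w)² + (½·δd/d)²
  a term: (-3×0.0667)² = 0.0400
  w term: (2×0.115)² = 0.0533
  d term: (0.5×0.0412)² = 0.000425
Total = 0.0937. Share from w = 0.0533/0.0937 = 0.569.

56.9%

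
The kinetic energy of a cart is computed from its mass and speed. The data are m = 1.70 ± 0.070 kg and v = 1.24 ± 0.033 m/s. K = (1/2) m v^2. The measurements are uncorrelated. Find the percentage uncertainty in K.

6.73%

Since K is a product/quotient, work with relative uncertainties:
  (1·δm/m)² = (1×0.0412)² = 0.00170;  (2·δv/v)² = (2×0.0266)² = 0.00283
δK/K = √(0.00453) = 0.0673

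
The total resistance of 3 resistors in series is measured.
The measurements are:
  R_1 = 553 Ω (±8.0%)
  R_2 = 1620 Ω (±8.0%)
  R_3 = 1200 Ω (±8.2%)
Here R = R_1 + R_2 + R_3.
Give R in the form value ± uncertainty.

3370 ± 169 Ω

Each term contributes (cᵢ δxᵢ)² to (δR)²:
  (δR_1)² = 1960;  (δR_2)² = 16800;  (δR_3)² = 9680
δR = √(28400) = 169 Ω
R = 3370 Ω.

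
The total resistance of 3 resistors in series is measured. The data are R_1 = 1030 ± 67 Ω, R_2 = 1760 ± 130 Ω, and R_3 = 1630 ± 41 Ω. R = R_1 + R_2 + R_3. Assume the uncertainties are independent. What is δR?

152 Ω

Sums and differences: (δR)² = Σ (cᵢ δxᵢ)².
  (δR_1)² = 4490;  (δR_2)² = 16900;  (δR_3)² = 1680
δR = √(23100) = 152 Ω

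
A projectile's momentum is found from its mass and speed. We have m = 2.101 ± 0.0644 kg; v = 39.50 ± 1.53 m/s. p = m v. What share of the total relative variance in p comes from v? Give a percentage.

61.5%

(δp/p)² = (1·δm/m)² + (1·δv/v)²
  m term: (1×0.0307)² = 0.000940
  v term: (1×0.0387)² = 0.00150
Total = 0.00244. Share from v = 0.00150/0.00244 = 0.615.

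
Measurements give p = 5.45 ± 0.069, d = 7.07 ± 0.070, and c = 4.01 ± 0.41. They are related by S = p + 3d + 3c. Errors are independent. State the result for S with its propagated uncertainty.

38.7 ± 1.25

S is a linear combination, so absolute uncertainties add in quadrature:
  (δp)² = 0.00476;  (3·δd)² = 0.0441;  (3·δc)² = 1.51
δS = √(1.56) = 1.25
S = 38.7.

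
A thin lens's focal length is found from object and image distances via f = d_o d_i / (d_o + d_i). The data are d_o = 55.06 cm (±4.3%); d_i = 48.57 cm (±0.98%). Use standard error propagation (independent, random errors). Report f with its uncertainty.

25.81 ± 0.537 cm

∂f/∂d_o = (d_i/(d_o+d_i))² = 0.220;  ∂f/∂d_i = (d_o/(d_o+d_i))² = 0.282
δf = √((∂f/∂d_o · δd_o)² + (∂f/∂d_i · δd_i)²) = √(0.270 + 0.0181) = 0.537 cm
f = 25.81 cm.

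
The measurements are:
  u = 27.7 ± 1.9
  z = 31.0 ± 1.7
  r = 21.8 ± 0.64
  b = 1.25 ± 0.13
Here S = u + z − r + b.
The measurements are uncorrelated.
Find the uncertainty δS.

For a sum/difference, combine absolute errors in quadrature:
  (δu)² = 3.61;  (δz)² = 2.89;  (δr)² = 0.410;  (δb)² = 0.0169
δS = √(6.93) = 2.63

2.63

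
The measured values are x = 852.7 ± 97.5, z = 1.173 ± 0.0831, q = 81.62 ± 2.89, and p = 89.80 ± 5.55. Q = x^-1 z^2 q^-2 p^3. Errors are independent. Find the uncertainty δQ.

0.0472

For a monomial Q ∝ x^-1, z^2, q^-2, p^3, fractional errors add in quadrature:
  (-1·δx/x)² = (-1×0.114)² = 0.0131;  (2·δz/z)² = (2×0.0708)² = 0.0201;  (-2·δq/q)² = (-2×0.0354)² = 0.00501;  (3·δp/p)² = (3×0.0618)² = 0.0344
δQ/Q = √(0.0725) = 0.269
Q = 0.1754, so δQ = 0.269 × 0.1754 = 0.0472.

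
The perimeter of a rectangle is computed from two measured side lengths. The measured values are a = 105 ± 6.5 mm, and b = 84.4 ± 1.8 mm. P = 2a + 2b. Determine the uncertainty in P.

13.5 mm

For a sum/difference, combine absolute errors in quadrature:
  (2·δa)² = 169;  (2·δb)² = 13.0
δP = √(182) = 13.5 mm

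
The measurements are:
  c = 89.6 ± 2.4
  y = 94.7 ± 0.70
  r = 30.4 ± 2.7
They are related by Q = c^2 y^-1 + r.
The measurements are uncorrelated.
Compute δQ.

5.32

Let p = c^2·y^-1 = 84.8. δp/p = √((2·δc/c)² + (-1·δy/y)²) = √(0.00287 + 5.46e-05) = 0.0541, so δp = 4.58.
Q = p + r: δQ = √(δp² + δr²) = √(21.0 + 7.29) = 5.32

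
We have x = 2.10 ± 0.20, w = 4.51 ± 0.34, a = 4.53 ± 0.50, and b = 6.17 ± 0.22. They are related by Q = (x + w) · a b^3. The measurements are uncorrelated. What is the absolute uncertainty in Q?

1160

Let u = x + w = 6.61. δu = √(δx² + δw²) = √(0.0400 + 0.116) = 0.394, so δu/u = 0.0597.
Q is then a monomial in u, a, b:
δQ/Q = √((δu/u)² + (1·δa/a)² + (3·δb/b)²) = √(0.00356 + 0.0122 + 0.0114) = 0.165
Q = 7030, so δQ = 0.165 × 7030 = 1160.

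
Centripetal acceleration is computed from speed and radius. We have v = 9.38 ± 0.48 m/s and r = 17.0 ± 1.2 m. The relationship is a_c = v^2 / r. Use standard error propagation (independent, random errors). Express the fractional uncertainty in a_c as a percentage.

Relative error in a monomial: (δa_c/a_c)² = Σ (nᵢ · δxᵢ/xᵢ)².
  (2·δv/v)² = (2×0.0512)² = 0.0105;  (-1·δr/r)² = (-1×0.0706)² = 0.00498
δa_c/a_c = √(0.0155) = 0.124

12.4%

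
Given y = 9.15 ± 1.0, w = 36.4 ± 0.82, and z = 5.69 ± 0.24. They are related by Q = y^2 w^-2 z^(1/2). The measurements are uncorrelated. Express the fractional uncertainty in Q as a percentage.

22.4%

Each factor contributes (exponent × relative error)² to (δQ/Q)²:
  (2·δy/y)² = (2×0.109)² = 0.0478;  (-2·δw/w)² = (-2×0.0225)² = 0.00203;  (½·δz/z)² = (0.5×0.0422)² = 0.000445
δQ/Q = √(0.0503) = 0.224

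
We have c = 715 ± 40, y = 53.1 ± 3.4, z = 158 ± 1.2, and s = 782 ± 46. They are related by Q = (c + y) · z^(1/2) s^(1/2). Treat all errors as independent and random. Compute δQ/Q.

Let u = c + y = 768. δu = √(δc² + δy²) = √(1600 + 11.6) = 40.1, so δu/u = 0.0523.
Q is then a monomial in u, z, s:
δQ/Q = √((δu/u)² + (½·δz/z)² + (½·δs/s)²) = √(0.00273 + 1.44e-05 + 0.000865) = 0.0601

0.0601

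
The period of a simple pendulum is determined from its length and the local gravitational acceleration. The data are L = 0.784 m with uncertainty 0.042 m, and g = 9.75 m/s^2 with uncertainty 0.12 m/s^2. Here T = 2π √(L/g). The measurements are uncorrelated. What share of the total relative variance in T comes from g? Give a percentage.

(δT/T)² = (½·δL/L)² + (−½·δg/g)²
  L term: (0.5×0.0536)² = 0.000717
  g term: (-0.5×0.0123)² = 3.79e-05
Total = 0.000755. Share from g = 3.79e-05/0.000755 = 0.0501.

5.01%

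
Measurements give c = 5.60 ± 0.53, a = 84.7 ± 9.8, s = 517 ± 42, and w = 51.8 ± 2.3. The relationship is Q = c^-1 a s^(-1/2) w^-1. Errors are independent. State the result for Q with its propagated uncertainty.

Since Q is a product/quotient, work with relative uncertainties:
  (-1·δc/c)² = (-1×0.0946)² = 0.00896;  (1·δa/a)² = (1×0.116)² = 0.0134;  (−½·δs/s)² = (-0.5×0.0812)² = 0.00165;  (-1·δw/w)² = (-1×0.0444)² = 0.00197
δQ/Q = √(0.0260) = 0.161
Q = 0.0128, so δQ = 0.161 × 0.0128 = 0.00207.

0.0128 ± 0.00207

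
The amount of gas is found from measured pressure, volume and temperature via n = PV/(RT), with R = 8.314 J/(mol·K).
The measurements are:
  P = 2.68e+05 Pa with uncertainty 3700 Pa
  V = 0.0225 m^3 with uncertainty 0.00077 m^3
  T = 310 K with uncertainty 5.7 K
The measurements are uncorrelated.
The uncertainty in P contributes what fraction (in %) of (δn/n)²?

(δn/n)² = (1·δP/P)² + (1·δV/V)² + (-1·δT/T)²
  P term: (1×0.0138)² = 0.000191
  V term: (1×0.0342)² = 0.00117
  T term: (-1×0.0184)² = 0.000338
Total = 0.00170. Share from P = 0.000191/0.00170 = 0.112.

11.2%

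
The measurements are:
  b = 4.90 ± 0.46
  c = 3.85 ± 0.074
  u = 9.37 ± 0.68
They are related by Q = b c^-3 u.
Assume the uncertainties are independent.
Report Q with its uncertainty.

0.805 ± 0.106

For a monomial Q ∝ b, c^-3, u, fractional errors add in quadrature:
  (1·δb/b)² = (1×0.0939)² = 0.00881;  (-3·δc/c)² = (-3×0.0192)² = 0.00332;  (1·δu/u)² = (1×0.0726)² = 0.00527
δQ/Q = √(0.0174) = 0.132
Q = 0.805, so δQ = 0.132 × 0.805 = 0.106.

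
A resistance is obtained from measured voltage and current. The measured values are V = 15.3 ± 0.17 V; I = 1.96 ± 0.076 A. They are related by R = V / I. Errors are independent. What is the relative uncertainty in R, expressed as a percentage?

Since R is a product/quotient, work with relative uncertainties:
  (1·δV/V)² = (1×0.0111)² = 0.000123;  (-1·δI/I)² = (-1×0.0388)² = 0.00150
δR/R = √(0.00163) = 0.0403

4.03%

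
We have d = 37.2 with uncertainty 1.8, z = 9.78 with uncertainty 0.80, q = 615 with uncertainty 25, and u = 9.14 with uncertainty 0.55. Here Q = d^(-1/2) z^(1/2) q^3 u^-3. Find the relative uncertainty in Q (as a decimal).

Relative error in a monomial: (δQ/Q)² = Σ (nᵢ · δxᵢ/xᵢ)².
  (−½·δd/d)² = (-0.5×0.0484)² = 0.000585;  (½·δz/z)² = (0.5×0.0818)² = 0.00167;  (3·δq/q)² = (3×0.0407)² = 0.0149;  (-3·δu/u)² = (-3×0.0602)² = 0.0326
δQ/Q = √(0.0497) = 0.223

0.223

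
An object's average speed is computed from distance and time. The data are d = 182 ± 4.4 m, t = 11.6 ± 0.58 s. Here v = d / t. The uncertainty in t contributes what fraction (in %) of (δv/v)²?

81.1%

(δv/v)² = (1·δd/d)² + (-1·δt/t)²
  d term: (1×0.0242)² = 0.000584
  t term: (-1×0.0500)² = 0.00250
Total = 0.00308. Share from t = 0.00250/0.00308 = 0.811.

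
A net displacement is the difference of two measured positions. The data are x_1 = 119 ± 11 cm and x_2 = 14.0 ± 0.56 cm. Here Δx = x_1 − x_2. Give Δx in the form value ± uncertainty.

For a sum/difference, combine absolute errors in quadrature:
  (δx_1)² = 121;  (δx_2)² = 0.314
δΔx = √(121) = 11.0 cm
Δx = 105 cm.

105 ± 11.0 cm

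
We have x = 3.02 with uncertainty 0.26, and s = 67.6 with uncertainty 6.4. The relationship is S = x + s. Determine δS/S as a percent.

Each term contributes (cᵢ δxᵢ)² to (δS)²:
  (δx)² = 0.0676;  (δs)² = 41.0
δS = √(41.0) = 6.41
S = 70.6, so δS/S = 6.41/70.6 = 0.0907.

9.07%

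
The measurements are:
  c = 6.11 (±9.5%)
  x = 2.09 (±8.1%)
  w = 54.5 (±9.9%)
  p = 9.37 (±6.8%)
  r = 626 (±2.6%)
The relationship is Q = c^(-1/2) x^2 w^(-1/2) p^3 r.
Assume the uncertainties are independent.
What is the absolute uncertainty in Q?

Relative error in a monomial: (δQ/Q)² = Σ (nᵢ · δxᵢ/xᵢ)².
  (−½·δc/c)² = (-0.5×0.0950)² = 0.00226;  (2·δx/x)² = (2×0.0810)² = 0.0262;  (−½·δw/w)² = (-0.5×0.0990)² = 0.00245;  (3·δp/p)² = (3×0.0680)² = 0.0416;  (1·δr/r)² = (1×0.0260)² = 0.000676
δQ/Q = √(0.0732) = 0.271
Q = 1.23e+05, so δQ = 0.271 × 1.23e+05 = 33400.

33400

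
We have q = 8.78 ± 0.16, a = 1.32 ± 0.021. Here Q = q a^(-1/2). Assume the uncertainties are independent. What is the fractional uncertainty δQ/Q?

0.0199

For a monomial Q ∝ q, a^(-1/2), fractional errors add in quadrature:
  (1·δq/q)² = (1×0.0182)² = 0.000332;  (−½·δa/a)² = (-0.5×0.0159)² = 6.33e-05
δQ/Q = √(0.000395) = 0.0199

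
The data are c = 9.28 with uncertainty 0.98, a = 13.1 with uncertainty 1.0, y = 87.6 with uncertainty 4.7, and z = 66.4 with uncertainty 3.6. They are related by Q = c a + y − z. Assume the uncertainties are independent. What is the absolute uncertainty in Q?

16.9

Let p = c·a = 122. δp/p = √((1·δc/c)² + (1·δa/a)²) = √(0.0112 + 0.00583) = 0.130, so δp = 15.8.
Q = p + y − z: δQ = √(δp² + δy² + δz²) = √(251 + 22.1 + 13.0) = 16.9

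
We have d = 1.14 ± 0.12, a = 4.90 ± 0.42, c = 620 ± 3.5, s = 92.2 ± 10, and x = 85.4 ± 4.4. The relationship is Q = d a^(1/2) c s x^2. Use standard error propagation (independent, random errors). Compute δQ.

1.98e+08

Since Q is a product/quotient, work with relative uncertainties:
  (1·δd/d)² = (1×0.105)² = 0.0111;  (½·δa/a)² = (0.5×0.0857)² = 0.00184;  (1·δc/c)² = (1×0.00565)² = 3.19e-05;  (1·δs/s)² = (1×0.108)² = 0.0118;  (2·δx/x)² = (2×0.0515)² = 0.0106
δQ/Q = √(0.0353) = 0.188
Q = 1.05e+09, so δQ = 0.188 × 1.05e+09 = 1.98e+08.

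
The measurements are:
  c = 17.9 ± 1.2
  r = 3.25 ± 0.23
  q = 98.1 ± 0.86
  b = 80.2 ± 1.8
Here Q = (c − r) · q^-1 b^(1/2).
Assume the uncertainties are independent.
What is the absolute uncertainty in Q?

Let u = c − r = 14.6. δu = √(δc² + δr²) = √(1.44 + 0.0529) = 1.22, so δu/u = 0.0834.
Q is then a monomial in u, q, b:
δQ/Q = √((δu/u)² + (-1·δq/q)² + (½·δb/b)²) = √(0.00696 + 7.69e-05 + 0.000126) = 0.0846
Q = 1.34, so δQ = 0.0846 × 1.34 = 0.113.

0.113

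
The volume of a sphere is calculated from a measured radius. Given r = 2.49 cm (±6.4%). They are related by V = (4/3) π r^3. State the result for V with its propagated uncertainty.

Since V is a product/quotient, work with relative uncertainties:
  (3·δr/r)² = (3×0.0640)² = 0.0369
δV/V = √(0.0369) = 0.192
V = 64.7 cm^3, so δV = 0.192 × 64.7 = 12.4 cm^3.

64.7 ± 12.4 cm^3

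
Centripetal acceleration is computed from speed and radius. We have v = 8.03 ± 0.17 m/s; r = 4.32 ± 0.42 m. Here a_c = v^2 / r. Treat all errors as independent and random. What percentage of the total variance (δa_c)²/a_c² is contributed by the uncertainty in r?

84.1%

(δa_c/a_c)² = (2·δv/v)² + (-1·δr/r)²
  v term: (2×0.0212)² = 0.00179
  r term: (-1×0.0972)² = 0.00945
Total = 0.0112. Share from r = 0.00945/0.0112 = 0.841.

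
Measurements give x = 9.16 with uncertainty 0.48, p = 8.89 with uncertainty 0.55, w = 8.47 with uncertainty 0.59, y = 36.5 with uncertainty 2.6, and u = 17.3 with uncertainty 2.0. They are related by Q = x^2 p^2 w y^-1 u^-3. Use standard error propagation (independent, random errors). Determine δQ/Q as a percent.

39.6%

For a monomial Q ∝ x^2, p^2, w, y^-1, u^-3, fractional errors add in quadrature:
  (2·δx/x)² = (2×0.0524)² = 0.0110;  (2·δp/p)² = (2×0.0619)² = 0.0153;  (1·δw/w)² = (1×0.0697)² = 0.00485;  (-1·δy/y)² = (-1×0.0712)² = 0.00507;  (-3·δu/u)² = (-3×0.116)² = 0.120
δQ/Q = √(0.157) = 0.396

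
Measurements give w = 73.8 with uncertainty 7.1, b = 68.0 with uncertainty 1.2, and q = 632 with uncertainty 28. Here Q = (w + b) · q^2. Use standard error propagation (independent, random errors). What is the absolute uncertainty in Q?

5.78e+06

Let u = w + b = 142. δu = √(δw² + δb²) = √(50.4 + 1.44) = 7.20, so δu/u = 0.0508.
Q is then a monomial in u, q:
δQ/Q = √((δu/u)² + (2·δq/q)²) = √(0.00258 + 0.00785) = 0.102
Q = 5.66e+07, so δQ = 0.102 × 5.66e+07 = 5.78e+06.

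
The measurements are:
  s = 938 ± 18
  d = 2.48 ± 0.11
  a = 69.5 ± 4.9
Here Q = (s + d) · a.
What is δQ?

Let u = s + d = 940. δu = √(δs² + δd²) = √(324 + 0.0121) = 18.0, so δu/u = 0.0191.
Q is then a monomial in u, a:
δQ/Q = √((δu/u)² + (1·δa/a)²) = √(0.000366 + 0.00497) = 0.0731
Q = 65400, so δQ = 0.0731 × 65400 = 4780.

4780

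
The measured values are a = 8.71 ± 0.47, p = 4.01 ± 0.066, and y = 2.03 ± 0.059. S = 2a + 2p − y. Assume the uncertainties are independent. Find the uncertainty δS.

0.951

Absolute uncertainties add in quadrature for a linear combination:
  (2·δa)² = 0.884;  (2·δp)² = 0.0174;  (δy)² = 0.00348
δS = √(0.905) = 0.951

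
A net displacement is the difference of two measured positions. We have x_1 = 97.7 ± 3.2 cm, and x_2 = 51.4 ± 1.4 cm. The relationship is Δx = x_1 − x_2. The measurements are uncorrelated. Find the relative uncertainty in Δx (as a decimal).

0.0754

Absolute uncertainties add in quadrature for a linear combination:
  (δx_1)² = 10.2;  (δx_2)² = 1.96
δΔx = √(12.2) = 3.49 cm
Δx = 46.3 cm, so δΔx/Δx = 3.49/46.3 = 0.0754.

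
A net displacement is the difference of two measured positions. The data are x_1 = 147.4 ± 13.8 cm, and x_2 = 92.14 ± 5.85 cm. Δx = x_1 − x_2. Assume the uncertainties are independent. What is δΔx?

15.0 cm

Each term contributes (cᵢ δxᵢ)² to (δΔx)²:
  (δx_1)² = 190;  (δx_2)² = 34.2
δΔx = √(225) = 15.0 cm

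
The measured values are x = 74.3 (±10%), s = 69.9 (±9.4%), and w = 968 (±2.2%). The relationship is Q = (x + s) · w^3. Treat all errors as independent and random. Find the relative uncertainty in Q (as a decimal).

Let u = x + s = 144. δu = √(δx² + δs²) = √(55.2 + 43.2) = 9.92, so δu/u = 0.0688.
Q is then a monomial in u, w:
δQ/Q = √((δu/u)² + (3·δw/w)²) = √(0.00473 + 0.00436) = 0.0953

0.0953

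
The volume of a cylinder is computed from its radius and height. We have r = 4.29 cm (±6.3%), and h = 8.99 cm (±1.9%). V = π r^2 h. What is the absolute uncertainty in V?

66.2 cm^3

Products/powers → add relative errors in quadrature, weighted by exponent:
  (2·δr/r)² = (2×0.0630)² = 0.0159;  (1·δh/h)² = (1×0.0190)² = 0.000361
δV/V = √(0.0162) = 0.127
V = 520 cm^3, so δV = 0.127 × 520 = 66.2 cm^3.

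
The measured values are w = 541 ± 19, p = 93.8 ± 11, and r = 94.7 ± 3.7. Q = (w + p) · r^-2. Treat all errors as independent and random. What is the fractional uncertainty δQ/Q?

0.0855

Let u = w + p = 635. δu = √(δw² + δp²) = √(361 + 121) = 22.0, so δu/u = 0.0346.
Q is then a monomial in u, r:
δQ/Q = √((δu/u)² + (-2·δr/r)²) = √(0.00120 + 0.00611) = 0.0855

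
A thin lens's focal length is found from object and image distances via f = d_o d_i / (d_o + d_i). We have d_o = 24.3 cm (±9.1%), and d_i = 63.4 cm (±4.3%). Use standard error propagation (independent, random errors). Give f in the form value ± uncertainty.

∂f/∂d_o = (d_i/(d_o+d_i))² = 0.523;  ∂f/∂d_i = (d_o/(d_o+d_i))² = 0.0768
δf = √((∂f/∂d_o · δd_o)² + (∂f/∂d_i · δd_i)²) = √(1.34 + 0.0438) = 1.17 cm
f = 17.6 cm.

17.6 ± 1.17 cm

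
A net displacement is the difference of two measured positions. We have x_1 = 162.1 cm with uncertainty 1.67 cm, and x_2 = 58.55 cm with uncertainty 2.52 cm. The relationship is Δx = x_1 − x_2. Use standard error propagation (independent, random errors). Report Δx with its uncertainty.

For a sum/difference, combine absolute errors in quadrature:
  (δx_1)² = 2.79;  (δx_2)² = 6.35
δΔx = √(9.14) = 3.02 cm
Δx = 103.5 cm.

103.5 ± 3.02 cm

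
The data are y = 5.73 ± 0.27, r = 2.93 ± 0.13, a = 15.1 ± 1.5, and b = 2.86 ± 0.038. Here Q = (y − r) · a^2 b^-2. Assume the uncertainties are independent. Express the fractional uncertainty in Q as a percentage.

Let u = y − r = 2.80. δu = √(δy² + δr²) = √(0.0729 + 0.0169) = 0.300, so δu/u = 0.107.
Q is then a monomial in u, a, b:
δQ/Q = √((δu/u)² + (2·δa/a)² + (-2·δb/b)²) = √(0.0115 + 0.0395 + 0.000706) = 0.227

22.7%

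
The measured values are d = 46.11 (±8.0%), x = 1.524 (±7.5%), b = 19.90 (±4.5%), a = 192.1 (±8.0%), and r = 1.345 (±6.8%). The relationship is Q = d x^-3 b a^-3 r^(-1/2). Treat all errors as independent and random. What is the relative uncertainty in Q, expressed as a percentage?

Each factor contributes (exponent × relative error)² to (δQ/Q)²:
  (1·δd/d)² = (1×0.0800)² = 0.00640;  (-3·δx/x)² = (-3×0.0750)² = 0.0506;  (1·δb/b)² = (1×0.0450)² = 0.00202;  (-3·δa/a)² = (-3×0.0800)² = 0.0576;  (−½·δr/r)² = (-0.5×0.0680)² = 0.00116
δQ/Q = √(0.118) = 0.343

34.3%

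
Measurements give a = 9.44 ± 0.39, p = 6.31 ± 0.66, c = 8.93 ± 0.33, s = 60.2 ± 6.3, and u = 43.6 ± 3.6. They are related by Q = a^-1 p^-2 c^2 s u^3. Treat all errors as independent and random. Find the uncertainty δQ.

3.72e+05

Products/powers → add relative errors in quadrature, weighted by exponent:
  (-1·δa/a)² = (-1×0.0413)² = 0.00171;  (-2·δp/p)² = (-2×0.105)² = 0.0438;  (2·δc/c)² = (2×0.0370)² = 0.00546;  (1·δs/s)² = (1×0.105)² = 0.0110;  (3·δu/u)² = (3×0.0826)² = 0.0614
δQ/Q = √(0.123) = 0.351
Q = 1.06e+06, so δQ = 0.351 × 1.06e+06 = 3.72e+05.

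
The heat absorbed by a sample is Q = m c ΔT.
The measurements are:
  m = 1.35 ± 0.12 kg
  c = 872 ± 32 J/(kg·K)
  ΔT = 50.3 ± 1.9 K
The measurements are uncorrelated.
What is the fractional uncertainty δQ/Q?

0.103

Products/powers → add relative errors in quadrature, weighted by exponent:
  (1·δm/m)² = (1×0.0889)² = 0.00790;  (1·δc/c)² = (1×0.0367)² = 0.00135;  (1·δΔT/ΔT)² = (1×0.0378)² = 0.00143
δQ/Q = √(0.0107) = 0.103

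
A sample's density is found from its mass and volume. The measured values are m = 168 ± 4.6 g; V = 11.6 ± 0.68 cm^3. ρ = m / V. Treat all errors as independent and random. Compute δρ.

0.937 g/cm^3

Products/powers → add relative errors in quadrature, weighted by exponent:
  (1·δm/m)² = (1×0.0274)² = 0.000750;  (-1·δV/V)² = (-1×0.0586)² = 0.00344
δρ/ρ = √(0.00419) = 0.0647
ρ = 14.5 g/cm^3, so δρ = 0.0647 × 14.5 = 0.937 g/cm^3.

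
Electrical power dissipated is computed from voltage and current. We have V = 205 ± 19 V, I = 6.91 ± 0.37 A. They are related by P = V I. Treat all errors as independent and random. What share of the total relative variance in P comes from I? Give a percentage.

(δP/P)² = (1·δV/V)² + (1·δI/I)²
  V term: (1×0.0927)² = 0.00859
  I term: (1×0.0535)² = 0.00287
Total = 0.0115. Share from I = 0.00287/0.0115 = 0.250.

25.0%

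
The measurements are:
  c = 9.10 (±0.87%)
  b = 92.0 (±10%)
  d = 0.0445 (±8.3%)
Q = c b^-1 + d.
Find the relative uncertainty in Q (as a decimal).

0.0739

Let p = c·b^-1 = 0.0989. δp/p = √((1·δc/c)² + (-1·δb/b)²) = √(7.57e-05 + 0.0100) = 0.100, so δp = 0.00993.
Q = p + d: δQ = √(δp² + δd²) = √(9.86e-05 + 1.36e-05) = 0.0106
Q = 0.143, so δQ/Q = 0.0106/0.143 = 0.0739.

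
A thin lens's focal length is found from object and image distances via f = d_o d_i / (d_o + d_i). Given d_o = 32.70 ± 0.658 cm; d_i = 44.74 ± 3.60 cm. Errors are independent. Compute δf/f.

∂f/∂d_o = (d_i/(d_o+d_i))² = 0.334;  ∂f/∂d_i = (d_o/(d_o+d_i))² = 0.178
δf = √((∂f/∂d_o · δd_o)² + (∂f/∂d_i · δd_i)²) = √(0.0482 + 0.412) = 0.678 cm
f = 18.89 cm, so δf/f = 0.678/18.89 = 0.0359.

0.0359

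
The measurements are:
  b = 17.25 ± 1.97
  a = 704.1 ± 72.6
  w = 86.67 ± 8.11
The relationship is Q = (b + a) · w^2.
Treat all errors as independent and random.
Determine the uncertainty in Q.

1.15e+06

Let u = b + a = 721.4. δu = √(δb² + δa²) = √(3.88 + 5270) = 72.6, so δu/u = 0.101.
Q is then a monomial in u, w:
δQ/Q = √((δu/u)² + (2·δw/w)²) = √(0.0101 + 0.0350) = 0.213
Q = 5.419e+06, so δQ = 0.213 × 5.419e+06 = 1.15e+06.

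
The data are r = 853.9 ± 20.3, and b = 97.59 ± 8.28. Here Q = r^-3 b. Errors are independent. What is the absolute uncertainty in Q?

1.74e-08

Products/powers → add relative errors in quadrature, weighted by exponent:
  (-3·δr/r)² = (-3×0.0238)² = 0.00509;  (1·δb/b)² = (1×0.0848)² = 0.00720
δQ/Q = √(0.0123) = 0.111
Q = 1.567e-07, so δQ = 0.111 × 1.567e-07 = 1.74e-08.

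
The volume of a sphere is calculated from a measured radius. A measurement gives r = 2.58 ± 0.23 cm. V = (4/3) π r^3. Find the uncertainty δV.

19.2 cm^3

Products/powers → add relative errors in quadrature, weighted by exponent:
  (3·δr/r)² = (3×0.0891)² = 0.0715
δV/V = √(0.0715) = 0.267
V = 71.9 cm^3, so δV = 0.267 × 71.9 = 19.2 cm^3.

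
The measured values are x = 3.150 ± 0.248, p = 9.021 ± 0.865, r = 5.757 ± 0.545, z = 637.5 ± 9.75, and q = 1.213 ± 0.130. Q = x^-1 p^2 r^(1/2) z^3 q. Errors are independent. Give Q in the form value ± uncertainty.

(1.948 ± 0.472) × 10^10

Relative error in a monomial: (δQ/Q)² = Σ (nᵢ · δxᵢ/xᵢ)².
  (-1·δx/x)² = (-1×0.0787)² = 0.00620;  (2·δp/p)² = (2×0.0959)² = 0.0368;  (½·δr/r)² = (0.5×0.0947)² = 0.00224;  (3·δz/z)² = (3×0.0153)² = 0.00211;  (1·δq/q)² = (1×0.107)² = 0.0115
δQ/Q = √(0.0588) = 0.243
Q = 1.948e+10, so δQ = 0.243 × 1.948e+10 = 4.72e+09.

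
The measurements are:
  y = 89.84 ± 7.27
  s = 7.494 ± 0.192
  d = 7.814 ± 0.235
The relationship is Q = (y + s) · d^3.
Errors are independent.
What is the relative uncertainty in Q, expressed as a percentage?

11.7%

Let u = y + s = 97.33. δu = √(δy² + δs²) = √(52.9 + 0.0369) = 7.27, so δu/u = 0.0747.
Q is then a monomial in u, d:
δQ/Q = √((δu/u)² + (3·δd/d)²) = √(0.00558 + 0.00814) = 0.117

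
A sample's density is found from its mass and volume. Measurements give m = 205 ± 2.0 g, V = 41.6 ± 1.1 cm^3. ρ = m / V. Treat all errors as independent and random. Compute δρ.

Products/powers → add relative errors in quadrature, weighted by exponent:
  (1·δm/m)² = (1×0.00976)² = 9.52e-05;  (-1·δV/V)² = (-1×0.0264)² = 0.000699
δρ/ρ = √(0.000794) = 0.0282
ρ = 4.93 g/cm^3, so δρ = 0.0282 × 4.93 = 0.139 g/cm^3.

0.139 g/cm^3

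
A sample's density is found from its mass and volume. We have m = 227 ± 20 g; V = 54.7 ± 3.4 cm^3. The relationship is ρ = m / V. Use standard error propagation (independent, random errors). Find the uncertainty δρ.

0.447 g/cm^3

Products/powers → add relative errors in quadrature, weighted by exponent:
  (1·δm/m)² = (1×0.0881)² = 0.00776;  (-1·δV/V)² = (-1×0.0622)² = 0.00386
δρ/ρ = √(0.0116) = 0.108
ρ = 4.15 g/cm^3, so δρ = 0.108 × 4.15 = 0.447 g/cm^3.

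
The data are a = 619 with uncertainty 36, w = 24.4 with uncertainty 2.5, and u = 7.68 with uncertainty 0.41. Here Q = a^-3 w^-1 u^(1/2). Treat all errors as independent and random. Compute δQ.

Since Q is a product/quotient, work with relative uncertainties:
  (-3·δa/a)² = (-3×0.0582)² = 0.0304;  (-1·δw/w)² = (-1×0.102)² = 0.0105;  (½·δu/u)² = (0.5×0.0534)² = 0.000713
δQ/Q = √(0.0417) = 0.204
Q = 4.79e-10, so δQ = 0.204 × 4.79e-10 = 9.77e-11.

9.77e-11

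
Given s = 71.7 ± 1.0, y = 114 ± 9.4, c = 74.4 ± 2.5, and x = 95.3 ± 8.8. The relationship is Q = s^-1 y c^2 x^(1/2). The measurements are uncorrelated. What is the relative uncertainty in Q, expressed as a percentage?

Q is a product of powers, so relative uncertainties combine in quadrature:
  (-1·δs/s)² = (-1×0.0139)² = 0.000195;  (1·δy/y)² = (1×0.0825)² = 0.00680;  (2·δc/c)² = (2×0.0336)² = 0.00452;  (½·δx/x)² = (0.5×0.0923)² = 0.00213
δQ/Q = √(0.0136) = 0.117

11.7%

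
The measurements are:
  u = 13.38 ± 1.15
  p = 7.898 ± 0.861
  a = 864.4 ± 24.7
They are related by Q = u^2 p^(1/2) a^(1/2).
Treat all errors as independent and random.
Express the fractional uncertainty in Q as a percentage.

18.1%

Products/powers → add relative errors in quadrature, weighted by exponent:
  (2·δu/u)² = (2×0.0859)² = 0.0295;  (½·δp/p)² = (0.5×0.109)² = 0.00297;  (½·δa/a)² = (0.5×0.0286)² = 0.000204
δQ/Q = √(0.0327) = 0.181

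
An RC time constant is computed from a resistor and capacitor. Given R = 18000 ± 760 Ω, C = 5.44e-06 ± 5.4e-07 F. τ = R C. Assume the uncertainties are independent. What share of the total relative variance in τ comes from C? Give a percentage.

84.7%

(δτ/τ)² = (1·δR/R)² + (1·δC/C)²
  R term: (1×0.0422)² = 0.00178
  C term: (1×0.0993)² = 0.00985
Total = 0.0116. Share from C = 0.00985/0.0116 = 0.847.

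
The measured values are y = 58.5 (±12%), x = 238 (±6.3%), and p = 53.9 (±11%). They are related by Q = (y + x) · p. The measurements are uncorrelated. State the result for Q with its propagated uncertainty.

Let u = y + x = 296. δu = √(δy² + δx²) = √(49.3 + 225) = 16.6, so δu/u = 0.0558.
Q is then a monomial in u, p:
δQ/Q = √((δu/u)² + (1·δp/p)²) = √(0.00312 + 0.0121) = 0.123
Q = 16000, so δQ = 0.123 × 16000 = 1970.

16000 ± 1970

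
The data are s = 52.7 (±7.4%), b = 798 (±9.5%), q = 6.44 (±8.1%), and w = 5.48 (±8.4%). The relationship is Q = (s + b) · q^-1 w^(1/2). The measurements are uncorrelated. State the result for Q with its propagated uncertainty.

Let u = s + b = 851. δu = √(δs² + δb²) = √(15.2 + 5750) = 75.9, so δu/u = 0.0892.
Q is then a monomial in u, q, w:
δQ/Q = √((δu/u)² + (-1·δq/q)² + (½·δw/w)²) = √(0.00796 + 0.00656 + 0.00176) = 0.128
Q = 309, so δQ = 0.128 × 309 = 39.5.

309 ± 39.5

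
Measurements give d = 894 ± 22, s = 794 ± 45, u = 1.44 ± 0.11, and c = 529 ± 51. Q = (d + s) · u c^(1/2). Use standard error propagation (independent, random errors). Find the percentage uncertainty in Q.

9.51%

Let w = d + s = 1690. δw = √(δd² + δs²) = √(484 + 2020) = 50.1, so δw/w = 0.0297.
Q is then a monomial in w, u, c:
δQ/Q = √((δw/w)² + (1·δu/u)² + (½·δc/c)²) = √(0.000881 + 0.00584 + 0.00232) = 0.0951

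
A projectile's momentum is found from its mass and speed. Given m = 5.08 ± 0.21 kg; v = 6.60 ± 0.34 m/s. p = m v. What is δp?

Products/powers → add relative errors in quadrature, weighted by exponent:
  (1·δm/m)² = (1×0.0413)² = 0.00171;  (1·δv/v)² = (1×0.0515)² = 0.00265
δp/p = √(0.00436) = 0.0661
p = 33.5 kg·m/s, so δp = 0.0661 × 33.5 = 2.21 kg·m/s.

2.21 kg·m/s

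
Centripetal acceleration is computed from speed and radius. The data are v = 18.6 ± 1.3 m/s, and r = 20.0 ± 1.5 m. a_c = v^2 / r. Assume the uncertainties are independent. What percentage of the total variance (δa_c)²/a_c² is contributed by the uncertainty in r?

22.4%

(δa_c/a_c)² = (2·δv/v)² + (-1·δr/r)²
  v term: (2×0.0699)² = 0.0195
  r term: (-1×0.0750)² = 0.00562
Total = 0.0252. Share from r = 0.00562/0.0252 = 0.224.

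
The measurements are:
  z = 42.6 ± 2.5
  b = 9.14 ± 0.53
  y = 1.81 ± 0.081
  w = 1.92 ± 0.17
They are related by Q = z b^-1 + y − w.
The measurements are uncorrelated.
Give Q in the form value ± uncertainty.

Let p = z·b^-1 = 4.66. δp/p = √((1·δz/z)² + (-1·δb/b)²) = √(0.00344 + 0.00336) = 0.0825, so δp = 0.385.
Q = p + y − w: δQ = √(δp² + δy² + δw²) = √(0.148 + 0.00656 + 0.0289) = 0.428
Q = 4.55.

4.55 ± 0.428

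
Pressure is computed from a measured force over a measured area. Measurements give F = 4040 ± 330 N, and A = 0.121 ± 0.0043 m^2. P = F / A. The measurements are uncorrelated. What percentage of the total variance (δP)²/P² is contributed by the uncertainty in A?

(δP/P)² = (1·δF/F)² + (-1·δA/A)²
  F term: (1×0.0817)² = 0.00667
  A term: (-1×0.0355)² = 0.00126
Total = 0.00794. Share from A = 0.00126/0.00794 = 0.159.

15.9%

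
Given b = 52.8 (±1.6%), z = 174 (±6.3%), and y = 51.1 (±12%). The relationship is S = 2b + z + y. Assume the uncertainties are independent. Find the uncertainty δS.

12.7

S is a linear combination, so absolute uncertainties add in quadrature:
  (2·δb)² = 2.85;  (δz)² = 120;  (δy)² = 37.6
δS = √(161) = 12.7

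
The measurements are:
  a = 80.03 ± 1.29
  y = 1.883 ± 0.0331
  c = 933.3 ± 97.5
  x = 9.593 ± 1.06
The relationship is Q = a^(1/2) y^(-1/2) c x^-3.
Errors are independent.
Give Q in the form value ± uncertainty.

6.892 ± 2.40

For a monomial Q ∝ a^(1/2), y^(-1/2), c, x^-3, fractional errors add in quadrature:
  (½·δa/a)² = (0.5×0.0161)² = 6.5e-05;  (−½·δy/y)² = (-0.5×0.0176)² = 7.72e-05;  (1·δc/c)² = (1×0.104)² = 0.0109;  (-3·δx/x)² = (-3×0.110)² = 0.110
δQ/Q = √(0.121) = 0.348
Q = 6.892, so δQ = 0.348 × 6.892 = 2.40.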